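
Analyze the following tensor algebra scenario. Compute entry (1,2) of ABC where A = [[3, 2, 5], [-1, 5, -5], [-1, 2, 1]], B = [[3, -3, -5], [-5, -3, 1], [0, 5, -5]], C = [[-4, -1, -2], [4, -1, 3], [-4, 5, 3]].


(ABC)_{12} = sum_m (AB)_{1m} C_{m2}. First compute row 1 of AB.
(AB)_{11} = 3*3 + 2*-5 + 5*0 = -1
(AB)_{12} = 3*-3 + 2*-3 + 5*5 = 10
(AB)_{13} = 3*-5 + 2*1 + 5*-5 = -38
Now contract with column 2 of C:
(AB)_{11} * C_{12} = -1 * -1 = 1
(AB)_{12} * C_{22} = 10 * -1 = -10
(AB)_{13} * C_{32} = -38 * 5 = -190
(ABC)_{12} = 1 + -10 + -190 = -199

-199


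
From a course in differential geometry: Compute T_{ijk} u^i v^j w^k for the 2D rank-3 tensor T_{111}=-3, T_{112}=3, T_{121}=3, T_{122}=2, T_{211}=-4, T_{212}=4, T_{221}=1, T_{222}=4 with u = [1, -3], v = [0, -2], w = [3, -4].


S = sum over i,j,k of T_{ijk} u_i v_j w_k. Expanding all 8 terms:
T_{111}*u_1*v_1*w_1 = -3*1*0*3 = 0  (running total: 0)
T_{112}*u_1*v_1*w_2 = 3*1*0*-4 = 0  (running total: 0)
T_{121}*u_1*v_2*w_1 = 3*1*-2*3 = -18  (running total: -18)
T_{122}*u_1*v_2*w_2 = 2*1*-2*-4 = 16  (running total: -2)
T_{211}*u_2*v_1*w_1 = -4*-3*0*3 = 0  (running total: -2)
T_{212}*u_2*v_1*w_2 = 4*-3*0*-4 = 0  (running total: -2)
T_{221}*u_2*v_2*w_1 = 1*-3*-2*3 = 18  (running total: 16)
T_{222}*u_2*v_2*w_2 = 4*-3*-2*-4 = -96  (running total: -80)
S = -80

-80


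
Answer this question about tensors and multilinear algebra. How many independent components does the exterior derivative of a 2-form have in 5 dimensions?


The exterior derivative of a p-form is a (p+1)-form.
Its number of independent components is C(n, p+1).
n = 5, p+1 = 3
C(5, 3) = 10

10


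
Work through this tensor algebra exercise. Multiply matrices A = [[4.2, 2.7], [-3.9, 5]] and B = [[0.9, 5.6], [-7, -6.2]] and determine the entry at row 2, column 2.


(AB)_{ij} = sum_k A_{ik} B_{kj}.
For i=2, j=2:
A_{21} * B_{12} = -3.9 * 5.6 = -21.84
A_{22} * B_{22} = 5 * -6.2 = -31
Sum = -21.84 + -31 = -52.84

-52.84


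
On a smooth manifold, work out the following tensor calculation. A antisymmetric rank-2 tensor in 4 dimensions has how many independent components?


A antisymmetric rank-2 tensor in d dimensions has d(d-1)/2 independent components.
d = 4
d(d-1)/2 = 4 * 3 / 2 = 12 / 2 = 6

6


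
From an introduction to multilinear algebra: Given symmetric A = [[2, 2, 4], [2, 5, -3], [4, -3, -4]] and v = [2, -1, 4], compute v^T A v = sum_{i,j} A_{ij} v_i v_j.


First compute Av:
(Av)_1 = 2*2 + 2*-1 + 4*4 = 18
(Av)_2 = 2*2 + 5*-1 + -3*4 = -13
(Av)_3 = 4*2 + -3*-1 + -4*4 = -5
Av = [18, -13, -5]
Then v^T (Av) = 2*18 + -1*-13 + 4*-5
= 36 + 13 + -20 = 29

29


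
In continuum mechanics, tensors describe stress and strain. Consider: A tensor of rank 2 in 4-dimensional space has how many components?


The number of components of a rank-r tensor in d dimensions is d^r.
Here d = 4 and r = 2.
4^2 = 16

16


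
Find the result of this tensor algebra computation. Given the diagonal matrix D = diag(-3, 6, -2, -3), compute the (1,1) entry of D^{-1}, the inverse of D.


For a diagonal matrix, the inverse has entries (D^{-1})_{ii} = 1/d_{ii}.
The diagonal entries are: d_{11} = -3, d_{22} = 6, d_{33} = -2, d_{44} = -3
We need (D^{-1})_{11} = 1/d_{11} = 1/-3 = -1/3

-1/3


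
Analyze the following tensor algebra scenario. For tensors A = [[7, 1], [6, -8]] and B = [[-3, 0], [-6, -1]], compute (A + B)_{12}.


Tensor addition is component-wise: (A + B)_{ij} = A_{ij} + B_{ij}.
A_{12} = 1
B_{12} = 0
(A + B)_{12} = 1 + 0 = 1

1


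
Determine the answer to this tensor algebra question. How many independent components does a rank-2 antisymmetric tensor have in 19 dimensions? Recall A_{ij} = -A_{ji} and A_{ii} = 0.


An antisymmetric rank-2 tensor satisfies A_{ij} = -A_{ji}, so diagonal entries are zero.
The independent components are the upper-triangular entries: C(n, 2) = n(n-1)/2.
n = 19
C(19, 2) = 19 * 18 / 2 = 342 / 2 = 171

171


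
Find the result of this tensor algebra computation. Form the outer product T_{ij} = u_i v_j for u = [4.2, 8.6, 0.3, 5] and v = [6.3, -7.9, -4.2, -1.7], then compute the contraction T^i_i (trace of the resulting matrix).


The outer product gives T_{ij} = u_i v_j.
The trace (contraction) is Tr(T) = sum_i T_{ii} = sum_i u_i v_i.
Diagonal entries:
T_{11} = u_1 * v_1 = 4.2 * 6.3 = 26.46
T_{22} = u_2 * v_2 = 8.6 * -7.9 = -67.94
T_{33} = u_3 * v_3 = 0.3 * -4.2 = -1.26
T_{44} = u_4 * v_4 = 5 * -1.7 = -8.5
Tr(T) = 26.46 + -67.94 + -1.26 + -8.5 = -51.24

-51.24


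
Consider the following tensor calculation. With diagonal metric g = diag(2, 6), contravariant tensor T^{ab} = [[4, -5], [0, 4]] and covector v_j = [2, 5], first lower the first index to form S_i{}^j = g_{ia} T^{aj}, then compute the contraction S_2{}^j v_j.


Step 1: lower the first index. For a diagonal metric, g_{ia} T^{aj} = g_{ii} T^{ij} (no sum on i).
g_{22} = 6
S_2{}^1 = 6 * T^{21} = 6 * 0 = 0
S_2{}^2 = 6 * T^{22} = 6 * 4 = 24
Step 2: contract S_2{}^j with v_j.
S_2{}^1 * v_1 = 0 * 2 = 0
S_2{}^2 * v_2 = 24 * 5 = 120
Result = 0 + 120 = 120

120


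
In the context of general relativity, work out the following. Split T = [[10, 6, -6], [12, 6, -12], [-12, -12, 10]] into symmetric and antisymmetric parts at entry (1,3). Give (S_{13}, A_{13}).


T_{13} = -6
T_{31} = -12
S_{13} = (-6 + -12)/2 = -18/2 = -9
A_{13} = (-6 - -12)/2 = 6/2 = 3
Check: S + A = -9 + 3 = -6 = T_{13}.

(-9, 3)


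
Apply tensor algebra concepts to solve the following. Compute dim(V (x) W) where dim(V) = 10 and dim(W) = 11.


The dimension of a tensor product is the product of dimensions.
dim(V) = 10, dim(W) = 11
dim(V (x) W) = 10 * 11 = 110

110


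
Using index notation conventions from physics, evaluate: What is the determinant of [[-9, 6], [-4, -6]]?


For a 2x2 matrix [[a, b], [c, d]], det = a*d - b*c.
a = -9, b = 6, c = -4, d = -6
a*d = -9 * -6 = 54
b*c = 6 * -4 = -24
det = 54 - -24 = 78

78


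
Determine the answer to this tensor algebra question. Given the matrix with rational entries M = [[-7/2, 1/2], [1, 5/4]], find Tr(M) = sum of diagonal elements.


The trace is the sum of diagonal entries.
Diagonal: M[1,1] = -7/2, M[2,2] = 5/4
Tr(M) = -7/2 + 5/4
Computing step by step:
After adding M[1,1]: -7/2
After adding M[2,2]: -9/4
Tr(M) = -9/4

-9/4


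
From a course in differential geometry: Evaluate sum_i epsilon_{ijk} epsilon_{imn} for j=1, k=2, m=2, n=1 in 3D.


Using the identity: epsilon_{ijk} epsilon_{imn} = delta_{jm} delta_{kn} - delta_{jn} delta_{km}.
delta_{12} = 0
delta_{21} = 0
delta_{11} = 1
delta_{22} = 1
Result = 0 * 0 - 1 * 1 = 0 - 1 = -1

-1


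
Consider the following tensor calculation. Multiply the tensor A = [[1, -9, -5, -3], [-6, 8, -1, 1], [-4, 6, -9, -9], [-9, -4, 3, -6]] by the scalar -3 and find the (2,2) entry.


Scalar multiplication: (cA)_{ij} = c * A_{ij}.
c = -3
A_{22} = 8
(cA)_{22} = -3 * 8 = -24

-24


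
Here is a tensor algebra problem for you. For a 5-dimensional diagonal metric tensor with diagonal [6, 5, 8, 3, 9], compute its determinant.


For a diagonal metric, the determinant is the product of diagonal entries.
Diagonal entries: 6, 5, 8, 3, 9
det(g) = 6 * 5 * 8 * 3 * 9 = 6480

6480


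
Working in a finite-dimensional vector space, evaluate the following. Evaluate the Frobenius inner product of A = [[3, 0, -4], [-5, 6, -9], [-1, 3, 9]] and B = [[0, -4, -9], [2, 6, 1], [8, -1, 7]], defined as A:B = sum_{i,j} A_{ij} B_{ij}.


A:B = sum over all i,j of A_{ij} * B_{ij}.
Row 1: 3*0=0, 0*-4=0, -4*-9=36 => row sum = 36
Row 2: -5*2=-10, 6*6=36, -9*1=-9 => row sum = 17
Row 3: -1*8=-8, 3*-1=-3, 9*7=63 => row sum = 52
Total = 36 + 17 + 52 = 105

105


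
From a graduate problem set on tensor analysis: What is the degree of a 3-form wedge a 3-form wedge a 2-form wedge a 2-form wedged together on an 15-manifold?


The degree of a wedge product is the sum of the degrees of the individual forms.
Degrees: 3, 3, 2, 2
Total degree = 3 + 3 + 2 + 2 = 10

10


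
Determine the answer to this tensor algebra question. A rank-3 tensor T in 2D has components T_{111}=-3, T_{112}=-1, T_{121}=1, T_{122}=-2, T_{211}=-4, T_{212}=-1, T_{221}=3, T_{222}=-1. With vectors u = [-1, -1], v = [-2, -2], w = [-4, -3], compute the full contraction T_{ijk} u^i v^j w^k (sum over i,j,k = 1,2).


S = sum over i,j,k of T_{ijk} u_i v_j w_k. Expanding all 8 terms:
T_{111}*u_1*v_1*w_1 = -3*-1*-2*-4 = 24  (running total: 24)
T_{112}*u_1*v_1*w_2 = -1*-1*-2*-3 = 6  (running total: 30)
T_{121}*u_1*v_2*w_1 = 1*-1*-2*-4 = -8  (running total: 22)
T_{122}*u_1*v_2*w_2 = -2*-1*-2*-3 = 12  (running total: 34)
T_{211}*u_2*v_1*w_1 = -4*-1*-2*-4 = 32  (running total: 66)
T_{212}*u_2*v_1*w_2 = -1*-1*-2*-3 = 6  (running total: 72)
T_{221}*u_2*v_2*w_1 = 3*-1*-2*-4 = -24  (running total: 48)
T_{222}*u_2*v_2*w_2 = -1*-1*-2*-3 = 6  (running total: 54)
S = 54

54


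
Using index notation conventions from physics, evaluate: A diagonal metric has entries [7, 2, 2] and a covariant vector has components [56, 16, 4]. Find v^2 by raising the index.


To raise an index with a diagonal metric: v^i = v_i / g_{ii}.
For index 2: v_2 = 16, g_{22} = 2
v^2 = 16 / 2 = 8

8


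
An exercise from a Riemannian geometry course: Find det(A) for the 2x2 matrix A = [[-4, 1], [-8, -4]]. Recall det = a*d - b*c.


For a 2x2 matrix [[a, b], [c, d]], det = a*d - b*c.
a = -4, b = 1, c = -8, d = -4
a*d = -4 * -4 = 16
b*c = 1 * -8 = -8
det = 16 - -8 = 24

24


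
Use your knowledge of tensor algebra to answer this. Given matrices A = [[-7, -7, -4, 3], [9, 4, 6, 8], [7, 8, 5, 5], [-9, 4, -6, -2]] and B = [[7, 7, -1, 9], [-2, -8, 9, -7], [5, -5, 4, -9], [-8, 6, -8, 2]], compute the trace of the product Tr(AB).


Tr(AB) = sum_i (AB)_{ii} where (AB)_{ii} = sum_k A_{ik} B_{ki}.
(AB)_{11} = -7*7 + -7*-2 + -4*5 + 3*-8 = -79
(AB)_{22} = 9*7 + 4*-8 + 6*-5 + 8*6 = 49
(AB)_{33} = 7*-1 + 8*9 + 5*4 + 5*-8 = 45
(AB)_{44} = -9*9 + 4*-7 + -6*-9 + -2*2 = -59
Tr(AB) = -79 + 49 + 45 + -59 = -44

-44


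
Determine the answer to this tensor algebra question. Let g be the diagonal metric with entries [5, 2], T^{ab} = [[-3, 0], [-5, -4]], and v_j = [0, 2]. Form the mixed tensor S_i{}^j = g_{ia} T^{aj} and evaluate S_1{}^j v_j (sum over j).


Step 1: lower the first index. For a diagonal metric, g_{ia} T^{aj} = g_{ii} T^{ij} (no sum on i).
g_{11} = 5
S_1{}^1 = 5 * T^{11} = 5 * -3 = -15
S_1{}^2 = 5 * T^{12} = 5 * 0 = 0
Step 2: contract S_1{}^j with v_j.
S_1{}^1 * v_1 = -15 * 0 = 0
S_1{}^2 * v_2 = 0 * 2 = 0
Result = 0 + 0 = 0

0


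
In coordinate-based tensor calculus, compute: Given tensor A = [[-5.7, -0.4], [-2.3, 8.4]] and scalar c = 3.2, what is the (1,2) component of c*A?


Scalar multiplication: (cA)_{ij} = c * A_{ij}.
c = 3.2
A_{12} = -0.4
(cA)_{12} = 3.2 * -0.4 = -1.28

-1.28


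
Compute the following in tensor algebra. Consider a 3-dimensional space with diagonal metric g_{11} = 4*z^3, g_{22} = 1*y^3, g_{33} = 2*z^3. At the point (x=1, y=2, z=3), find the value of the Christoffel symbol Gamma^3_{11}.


For a diagonal metric, Gamma^k_{ij} = (1/2) g^{kk} (dg_{ik}/dx_j + dg_{jk}/dx_i - dg_{ij}/dx_k).
The metric is diagonal, so g_{ab} = 0 for a != b.
At the given point: g_{11} = 108, g_{22} = 8, g_{33} = 54
g^{33} = 1/54
dg_{13}/dx_1 = 0 (off-diagonal)
dg_{13}/dx_1 = 0 (off-diagonal)
dg_{11}/dx_3 = dg_{11}/dx_3 = 108
Numerator = 0 + 0 - 108 = -108
Gamma^3_{11} = -108 / (2 * 54) = -1

-1


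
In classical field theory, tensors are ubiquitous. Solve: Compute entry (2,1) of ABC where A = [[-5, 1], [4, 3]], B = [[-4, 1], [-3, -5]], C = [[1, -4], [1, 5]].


(ABC)_{21} = sum_m (AB)_{2m} C_{m1}. First compute row 2 of AB.
(AB)_{21} = 4*-4 + 3*-3 = -25
(AB)_{22} = 4*1 + 3*-5 = -11
Now contract with column 1 of C:
(AB)_{21} * C_{11} = -25 * 1 = -25
(AB)_{22} * C_{21} = -11 * 1 = -11
(ABC)_{21} = -25 + -11 = -36

-36


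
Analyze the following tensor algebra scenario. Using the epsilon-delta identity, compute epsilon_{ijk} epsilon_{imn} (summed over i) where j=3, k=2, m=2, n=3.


Using the identity: epsilon_{ijk} epsilon_{imn} = delta_{jm} delta_{kn} - delta_{jn} delta_{km}.
delta_{32} = 0
delta_{23} = 0
delta_{33} = 1
delta_{22} = 1
Result = 0 * 0 - 1 * 1 = 0 - 1 = -1

-1


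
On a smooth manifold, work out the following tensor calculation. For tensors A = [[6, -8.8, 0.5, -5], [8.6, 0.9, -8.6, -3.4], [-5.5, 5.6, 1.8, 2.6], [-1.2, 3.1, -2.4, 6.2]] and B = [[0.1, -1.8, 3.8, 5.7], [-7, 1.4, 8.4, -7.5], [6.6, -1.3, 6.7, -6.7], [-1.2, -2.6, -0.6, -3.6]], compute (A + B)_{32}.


Tensor addition is component-wise: (A + B)_{ij} = A_{ij} + B_{ij}.
A_{32} = 5.6
B_{32} = -1.3
(A + B)_{32} = 5.6 + -1.3 = 4.3

4.3


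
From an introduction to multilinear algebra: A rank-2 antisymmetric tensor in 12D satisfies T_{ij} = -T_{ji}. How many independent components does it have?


An antisymmetric rank-2 tensor satisfies A_{ij} = -A_{ji}, so diagonal entries are zero.
The independent components are the upper-triangular entries: C(n, 2) = n(n-1)/2.
n = 12
C(12, 2) = 12 * 11 / 2 = 132 / 2 = 66

66


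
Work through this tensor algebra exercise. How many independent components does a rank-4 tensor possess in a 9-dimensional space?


The number of components of a rank-r tensor in d dimensions is d^r.
Here d = 9 and r = 4.
9^4 = 6561

6561


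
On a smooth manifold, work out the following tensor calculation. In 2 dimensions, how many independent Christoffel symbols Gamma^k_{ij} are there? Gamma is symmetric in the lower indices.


Christoffel symbols Gamma^k_{ij} are symmetric in i,j, so there are d * d(d+1)/2 independent symbols.
d = 2
d(d+1)/2 = 2 * 3 / 2 = 3
Total = 2 * 3 = 6

6


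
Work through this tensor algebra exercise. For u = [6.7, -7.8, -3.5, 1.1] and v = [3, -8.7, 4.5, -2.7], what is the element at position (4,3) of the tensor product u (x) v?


The outer product entry T_{ij} = u_i * v_j.
We need i=4, j=3.
u_4 = 1.1, v_3 = 4.5
T_{4,3} = 1.1 * 4.5 = 4.95

4.95


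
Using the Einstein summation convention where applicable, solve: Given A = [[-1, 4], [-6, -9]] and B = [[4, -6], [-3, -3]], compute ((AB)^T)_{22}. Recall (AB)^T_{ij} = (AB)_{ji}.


(AB)^T_{ij} = (AB)_{ji} = sum_k A_{jk} B_{ki}.
For i=2, j=2 we need (AB)_{22}:
A_{21} * B_{12} = -6 * -6 = 36
A_{22} * B_{22} = -9 * -3 = 27
Sum = 36 + 27 = 63

63


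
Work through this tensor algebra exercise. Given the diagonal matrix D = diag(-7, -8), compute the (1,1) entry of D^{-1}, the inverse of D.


For a diagonal matrix, the inverse has entries (D^{-1})_{ii} = 1/d_{ii}.
The diagonal entries are: d_{11} = -7, d_{22} = -8
We need (D^{-1})_{11} = 1/d_{11} = 1/-7 = -1/7

-1/7


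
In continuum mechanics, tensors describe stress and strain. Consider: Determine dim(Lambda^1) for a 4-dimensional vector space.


The dimension of the space of p-forms on an n-dimensional space is C(n, p).
n = 4, p = 1
C(4, 1) = 4! / (1! * 3!) = 4

4


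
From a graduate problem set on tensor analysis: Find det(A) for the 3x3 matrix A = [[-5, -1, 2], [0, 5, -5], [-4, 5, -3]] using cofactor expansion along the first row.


Expanding along the first row, det(A) = a11*M_11 - a12*M_12 + a13*M_13, where M_1j is the (1,j) minor.
Minor M_11 = 5*-3 - -5*5 = 10
Minor M_12 = 0*-3 - -5*-4 = -20
Minor M_13 = 0*5 - 5*-4 = 20
det = -5*(10) - -1*(-20) + 2*(20)
    = -50 - 20 + 40
    = -30

-30


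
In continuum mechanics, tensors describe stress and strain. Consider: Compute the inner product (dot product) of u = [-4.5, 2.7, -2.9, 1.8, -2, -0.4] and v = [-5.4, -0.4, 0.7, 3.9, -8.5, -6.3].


The inner product u . v = sum of u_i * v_i.
Term-by-term: -4.5 * -5.4, 2.7 * -0.4, -2.9 * 0.7, 1.8 * 3.9, -2 * -8.5, -0.4 * -6.3
Products: 24.3, -1.08, -2.03, 7.02, 17, 2.52
Sum = 24.3 + -1.08 + -2.03 + 7.02 + 17 + 2.52 = 47.73

47.73


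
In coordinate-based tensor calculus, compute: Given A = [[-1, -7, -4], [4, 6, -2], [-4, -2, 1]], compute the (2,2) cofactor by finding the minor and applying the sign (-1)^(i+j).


To find cofactor C_{22}, delete row 2 and column 2.
The resulting 2x2 submatrix is: [[-1, -4], [-4, 1]]
Minor M_{22} = -1*1 - -4*-4
  = -1 - 16 = -17
Sign = (-1)^(2+2) = (-1)^4 = 1
Cofactor C_{22} = 1 * -17 = -17

-17


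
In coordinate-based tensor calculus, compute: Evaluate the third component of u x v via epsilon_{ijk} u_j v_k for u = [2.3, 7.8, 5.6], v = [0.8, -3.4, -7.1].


(u x v)_3 = sum_{j,k} epsilon_{3jk} u_j v_k. Only permutations of (1,2,3) contribute; the two non-zero terms are:
eps_{312} u_1 v_2 = 1 * 2.3 * -3.4 = -7.82
eps_{321} u_2 v_1 = -1 * 7.8 * 0.8 = -6.24
(u x v)_3 = -14.06

-14.06


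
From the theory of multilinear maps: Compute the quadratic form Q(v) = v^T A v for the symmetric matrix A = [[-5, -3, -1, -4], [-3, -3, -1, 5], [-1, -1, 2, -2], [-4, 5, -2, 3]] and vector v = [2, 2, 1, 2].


First compute Av:
(Av)_1 = -5*2 + -3*2 + -1*1 + -4*2 = -25
(Av)_2 = -3*2 + -3*2 + -1*1 + 5*2 = -3
(Av)_3 = -1*2 + -1*2 + 2*1 + -2*2 = -6
(Av)_4 = -4*2 + 5*2 + -2*1 + 3*2 = 6
Av = [-25, -3, -6, 6]
Then v^T (Av) = 2*-25 + 2*-3 + 1*-6 + 2*6
= -50 + -6 + -6 + 12 = -50

-50


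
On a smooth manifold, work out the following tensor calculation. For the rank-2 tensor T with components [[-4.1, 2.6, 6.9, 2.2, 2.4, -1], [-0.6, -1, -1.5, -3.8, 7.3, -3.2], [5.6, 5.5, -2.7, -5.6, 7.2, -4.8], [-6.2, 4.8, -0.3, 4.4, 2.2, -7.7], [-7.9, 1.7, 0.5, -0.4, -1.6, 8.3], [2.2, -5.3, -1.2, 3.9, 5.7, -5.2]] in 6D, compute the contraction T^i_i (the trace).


The contraction (trace) of a rank-2 tensor is the sum of its diagonal elements.
Diagonal entries: A[1,1] = -4.1, A[2,2] = -1, A[3,3] = -2.7, A[4,4] = 4.4, A[5,5] = -1.6, A[6,6] = -5.2
Tr(A) = -4.1 + -1 + -2.7 + 4.4 + -1.6 + -5.2 = -10.2

-10.2


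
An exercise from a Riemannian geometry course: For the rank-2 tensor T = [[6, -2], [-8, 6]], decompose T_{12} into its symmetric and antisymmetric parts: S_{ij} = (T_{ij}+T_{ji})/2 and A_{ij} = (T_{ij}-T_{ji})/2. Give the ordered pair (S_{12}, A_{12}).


T_{12} = -2
T_{21} = -8
S_{12} = (-2 + -8)/2 = -10/2 = -5
A_{12} = (-2 - -8)/2 = 6/2 = 3
Check: S + A = -5 + 3 = -2 = T_{12}.

(-5, 3)


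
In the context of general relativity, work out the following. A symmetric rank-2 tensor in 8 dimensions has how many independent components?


A symmetric rank-2 tensor in d dimensions has d(d+1)/2 independent components.
d = 8
d(d+1)/2 = 8 * 9 / 2 = 72 / 2 = 36

36


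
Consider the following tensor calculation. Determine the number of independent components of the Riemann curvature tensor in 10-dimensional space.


The Riemann tensor in d dimensions has d^2(d^2 - 1)/12 independent components.
d = 10, so d^2 = 100
d^2 - 1 = 99
d^2(d^2 - 1) = 100 * 99 = 9900
Divide by 12: 9900 / 12 = 825

825


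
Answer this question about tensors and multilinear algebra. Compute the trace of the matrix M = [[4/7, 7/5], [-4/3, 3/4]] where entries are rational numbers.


The trace is the sum of diagonal entries.
Diagonal: M[1,1] = 4/7, M[2,2] = 3/4
Tr(M) = 4/7 + 3/4
Computing step by step:
After adding M[1,1]: 4/7
After adding M[2,2]: 37/28
Tr(M) = 37/28

37/28


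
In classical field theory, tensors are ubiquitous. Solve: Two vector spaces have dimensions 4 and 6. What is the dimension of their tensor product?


The dimension of a tensor product is the product of dimensions.
dim(V) = 4, dim(W) = 6
dim(V (x) W) = 4 * 6 = 24

24


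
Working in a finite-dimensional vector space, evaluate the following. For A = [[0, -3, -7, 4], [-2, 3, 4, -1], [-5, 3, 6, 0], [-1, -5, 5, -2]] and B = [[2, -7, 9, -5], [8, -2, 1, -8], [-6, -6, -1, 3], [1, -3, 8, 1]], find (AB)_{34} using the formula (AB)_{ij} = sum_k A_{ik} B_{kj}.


(AB)_{ij} = sum_k A_{ik} B_{kj}.
For i=3, j=4:
A_{31} * B_{14} = -5 * -5 = 25
A_{32} * B_{24} = 3 * -8 = -24
A_{33} * B_{34} = 6 * 3 = 18
A_{34} * B_{44} = 0 * 1 = 0
Sum = 25 + -24 + 18 + 0 = 19

19


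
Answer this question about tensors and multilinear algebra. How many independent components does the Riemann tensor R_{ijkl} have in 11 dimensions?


The Riemann tensor in d dimensions has d^2(d^2 - 1)/12 independent components.
d = 11, so d^2 = 121
d^2 - 1 = 120
d^2(d^2 - 1) = 121 * 120 = 14520
Divide by 12: 14520 / 12 = 1210

1210


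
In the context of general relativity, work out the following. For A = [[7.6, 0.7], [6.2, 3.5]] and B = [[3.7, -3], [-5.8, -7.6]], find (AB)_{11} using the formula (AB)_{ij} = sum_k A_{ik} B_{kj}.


(AB)_{ij} = sum_k A_{ik} B_{kj}.
For i=1, j=1:
A_{11} * B_{11} = 7.6 * 3.7 = 28.12
A_{12} * B_{21} = 0.7 * -5.8 = -4.06
Sum = 28.12 + -4.06 = 24.06

24.06


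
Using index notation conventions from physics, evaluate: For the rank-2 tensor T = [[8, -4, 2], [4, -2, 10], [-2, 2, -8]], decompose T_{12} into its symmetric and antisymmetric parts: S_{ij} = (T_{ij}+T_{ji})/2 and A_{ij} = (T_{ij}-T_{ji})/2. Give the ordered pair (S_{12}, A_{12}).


T_{12} = -4
T_{21} = 4
S_{12} = (-4 + 4)/2 = 0/2 = 0
A_{12} = (-4 - 4)/2 = -8/2 = -4
Check: S + A = 0 + -4 = -4 = T_{12}.

(0, -4)


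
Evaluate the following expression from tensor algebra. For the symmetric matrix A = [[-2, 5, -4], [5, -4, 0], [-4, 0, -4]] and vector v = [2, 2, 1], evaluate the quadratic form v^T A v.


First compute Av:
(Av)_1 = -2*2 + 5*2 + -4*1 = 2
(Av)_2 = 5*2 + -4*2 + 0*1 = 2
(Av)_3 = -4*2 + 0*2 + -4*1 = -12
Av = [2, 2, -12]
Then v^T (Av) = 2*2 + 2*2 + 1*-12
= 4 + 4 + -12 = -4

-4


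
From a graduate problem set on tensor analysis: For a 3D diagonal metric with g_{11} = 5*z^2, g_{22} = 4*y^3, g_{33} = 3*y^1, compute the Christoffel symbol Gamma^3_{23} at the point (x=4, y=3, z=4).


For a diagonal metric, Gamma^k_{ij} = (1/2) g^{kk} (dg_{ik}/dx_j + dg_{jk}/dx_i - dg_{ij}/dx_k).
The metric is diagonal, so g_{ab} = 0 for a != b.
At the given point: g_{11} = 80, g_{22} = 108, g_{33} = 9
g^{33} = 1/9
dg_{23}/dx_3 = 0 (off-diagonal)
dg_{33}/dx_2 = dg_{33}/dx_2 = 3
dg_{23}/dx_3 = 0 (off-diagonal)
Numerator = 0 + 3 - 0 = 3
Gamma^3_{23} = 3 / (2 * 9) = 1/6

1/6


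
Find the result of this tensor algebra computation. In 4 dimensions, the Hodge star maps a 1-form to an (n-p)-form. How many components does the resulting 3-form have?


The Hodge dual of a p-form on an n-dimensional manifold is an (n-p)-form.
n = 4, p = 1, so dual degree = 4 - 1 = 3
The number of components is C(n, n-p) = C(4, 3) = 4

4


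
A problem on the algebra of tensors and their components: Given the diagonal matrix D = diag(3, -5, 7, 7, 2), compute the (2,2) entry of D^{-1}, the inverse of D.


For a diagonal matrix, the inverse has entries (D^{-1})_{ii} = 1/d_{ii}.
The diagonal entries are: d_{11} = 3, d_{22} = -5, d_{33} = 7, d_{44} = 7, d_{55} = 2
We need (D^{-1})_{22} = 1/d_{22} = 1/-5 = -1/5

-1/5


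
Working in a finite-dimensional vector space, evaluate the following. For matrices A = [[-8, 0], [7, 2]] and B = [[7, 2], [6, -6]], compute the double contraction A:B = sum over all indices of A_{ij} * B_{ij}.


A:B = sum over all i,j of A_{ij} * B_{ij}.
Row 1: -8*7=-56, 0*2=0 => row sum = -56
Row 2: 7*6=42, 2*-6=-12 => row sum = 30
Total = -56 + 30 = -26

-26


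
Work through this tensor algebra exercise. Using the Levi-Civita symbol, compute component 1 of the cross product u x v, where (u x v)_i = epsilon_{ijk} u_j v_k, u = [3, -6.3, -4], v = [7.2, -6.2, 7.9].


(u x v)_1 = sum_{j,k} epsilon_{1jk} u_j v_k. Only permutations of (1,2,3) contribute; the two non-zero terms are:
eps_{123} u_2 v_3 = 1 * -6.3 * 7.9 = -49.77
eps_{132} u_3 v_2 = -1 * -4 * -6.2 = -24.8
(u x v)_1 = -74.57

-74.57


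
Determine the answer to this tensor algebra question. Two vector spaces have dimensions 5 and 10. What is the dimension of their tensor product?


The dimension of a tensor product is the product of dimensions.
dim(V) = 5, dim(W) = 10
dim(V (x) W) = 5 * 10 = 50

50


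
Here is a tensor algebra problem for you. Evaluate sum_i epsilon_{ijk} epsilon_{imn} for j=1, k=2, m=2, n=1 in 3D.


Using the identity: epsilon_{ijk} epsilon_{imn} = delta_{jm} delta_{kn} - delta_{jn} delta_{km}.
delta_{12} = 0
delta_{21} = 0
delta_{11} = 1
delta_{22} = 1
Result = 0 * 0 - 1 * 1 = 0 - 1 = -1

-1


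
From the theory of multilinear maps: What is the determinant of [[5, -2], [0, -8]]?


For a 2x2 matrix [[a, b], [c, d]], det = a*d - b*c.
a = 5, b = -2, c = 0, d = -8
a*d = 5 * -8 = -40
b*c = -2 * 0 = 0
det = -40 - 0 = -40

-40


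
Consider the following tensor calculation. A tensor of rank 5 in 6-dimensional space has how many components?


The number of components of a rank-r tensor in d dimensions is d^r.
Here d = 6 and r = 5.
6^5 = 7776

7776


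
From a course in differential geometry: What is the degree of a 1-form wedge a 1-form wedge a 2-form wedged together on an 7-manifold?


The degree of a wedge product is the sum of the degrees of the individual forms.
Degrees: 1, 1, 2
Total degree = 1 + 1 + 2 = 4

4


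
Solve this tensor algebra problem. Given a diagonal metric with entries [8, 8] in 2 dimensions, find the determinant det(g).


For a diagonal metric, the determinant is the product of diagonal entries.
Diagonal entries: 8, 8
det(g) = 8 * 8 = 64

64


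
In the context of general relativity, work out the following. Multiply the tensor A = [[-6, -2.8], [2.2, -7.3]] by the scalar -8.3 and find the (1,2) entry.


Scalar multiplication: (cA)_{ij} = c * A_{ij}.
c = -8.3
A_{12} = -2.8
(cA)_{12} = -8.3 * -2.8 = 23.24

23.24


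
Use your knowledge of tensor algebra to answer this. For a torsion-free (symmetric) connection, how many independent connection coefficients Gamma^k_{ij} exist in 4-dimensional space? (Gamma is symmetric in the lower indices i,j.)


Christoffel symbols Gamma^k_{ij} are symmetric in i,j, so there are d * d(d+1)/2 independent symbols.
d = 4
d(d+1)/2 = 4 * 5 / 2 = 10
Total = 4 * 10 = 40

40


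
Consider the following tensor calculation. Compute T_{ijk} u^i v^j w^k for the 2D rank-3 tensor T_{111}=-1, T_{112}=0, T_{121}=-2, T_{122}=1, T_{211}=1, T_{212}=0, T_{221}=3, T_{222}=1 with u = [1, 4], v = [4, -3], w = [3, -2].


S = sum over i,j,k of T_{ijk} u_i v_j w_k. Expanding all 8 terms:
T_{111}*u_1*v_1*w_1 = -1*1*4*3 = -12  (running total: -12)
T_{112}*u_1*v_1*w_2 = 0*1*4*-2 = 0  (running total: -12)
T_{121}*u_1*v_2*w_1 = -2*1*-3*3 = 18  (running total: 6)
T_{122}*u_1*v_2*w_2 = 1*1*-3*-2 = 6  (running total: 12)
T_{211}*u_2*v_1*w_1 = 1*4*4*3 = 48  (running total: 60)
T_{212}*u_2*v_1*w_2 = 0*4*4*-2 = 0  (running total: 60)
T_{221}*u_2*v_2*w_1 = 3*4*-3*3 = -108  (running total: -48)
T_{222}*u_2*v_2*w_2 = 1*4*-3*-2 = 24  (running total: -24)
S = -24

-24


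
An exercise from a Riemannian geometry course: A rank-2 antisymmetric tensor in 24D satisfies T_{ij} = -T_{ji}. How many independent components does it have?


An antisymmetric rank-2 tensor satisfies A_{ij} = -A_{ji}, so diagonal entries are zero.
The independent components are the upper-triangular entries: C(n, 2) = n(n-1)/2.
n = 24
C(24, 2) = 24 * 23 / 2 = 552 / 2 = 276

276


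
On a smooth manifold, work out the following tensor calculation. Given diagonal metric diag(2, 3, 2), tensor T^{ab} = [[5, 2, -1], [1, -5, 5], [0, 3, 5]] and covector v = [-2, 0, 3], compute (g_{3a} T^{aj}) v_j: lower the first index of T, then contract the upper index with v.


Step 1: lower the first index. For a diagonal metric, g_{ia} T^{aj} = g_{ii} T^{ij} (no sum on i).
g_{33} = 2
S_3{}^1 = 2 * T^{31} = 2 * 0 = 0
S_3{}^2 = 2 * T^{32} = 2 * 3 = 6
S_3{}^3 = 2 * T^{33} = 2 * 5 = 10
Step 2: contract S_3{}^j with v_j.
S_3{}^1 * v_1 = 0 * -2 = 0
S_3{}^2 * v_2 = 6 * 0 = 0
S_3{}^3 * v_3 = 10 * 3 = 30
Result = 0 + 0 + 30 = 30

30


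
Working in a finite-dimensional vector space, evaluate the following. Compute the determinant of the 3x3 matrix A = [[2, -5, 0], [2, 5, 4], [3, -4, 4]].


Expanding along the first row, det(A) = a11*M_11 - a12*M_12 + a13*M_13, where M_1j is the (1,j) minor.
Minor M_11 = 5*4 - 4*-4 = 36
Minor M_12 = 2*4 - 4*3 = -4
Minor M_13 = 2*-4 - 5*3 = -23
det = 2*(36) - -5*(-4) + 0*(-23)
    = 72 - 20 + 0
    = 52

52


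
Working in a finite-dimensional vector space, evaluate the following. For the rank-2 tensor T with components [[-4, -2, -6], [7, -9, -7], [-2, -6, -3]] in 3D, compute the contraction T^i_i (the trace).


The contraction (trace) of a rank-2 tensor is the sum of its diagonal elements.
Diagonal entries: A[1,1] = -4, A[2,2] = -9, A[3,3] = -3
Tr(A) = -4 + -9 + -3 = -16

-16


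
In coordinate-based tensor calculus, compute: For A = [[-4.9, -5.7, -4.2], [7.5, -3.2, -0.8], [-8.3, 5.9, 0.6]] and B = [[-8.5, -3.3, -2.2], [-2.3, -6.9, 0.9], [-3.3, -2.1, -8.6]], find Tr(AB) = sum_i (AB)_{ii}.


Tr(AB) = sum_i (AB)_{ii} where (AB)_{ii} = sum_k A_{ik} B_{ki}.
(AB)_{11} = -4.9*-8.5 + -5.7*-2.3 + -4.2*-3.3 = 68.62
(AB)_{22} = 7.5*-3.3 + -3.2*-6.9 + -0.8*-2.1 = -0.99
(AB)_{33} = -8.3*-2.2 + 5.9*0.9 + 0.6*-8.6 = 18.41
Tr(AB) = 68.62 + -0.99 + 18.41 = 86.04

86.04


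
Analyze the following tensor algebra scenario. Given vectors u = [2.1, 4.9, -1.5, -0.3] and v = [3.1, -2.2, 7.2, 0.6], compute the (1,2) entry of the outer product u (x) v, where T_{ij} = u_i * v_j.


The outer product entry T_{ij} = u_i * v_j.
We need i=1, j=2.
u_1 = 2.1, v_2 = -2.2
T_{1,2} = 2.1 * -2.2 = -4.62

-4.62


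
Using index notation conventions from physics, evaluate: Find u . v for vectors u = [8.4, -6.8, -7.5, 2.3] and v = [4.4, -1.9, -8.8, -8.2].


The inner product u . v = sum of u_i * v_i.
Term-by-term: 8.4 * 4.4, -6.8 * -1.9, -7.5 * -8.8, 2.3 * -8.2
Products: 36.96, 12.92, 66, -18.86
Sum = 36.96 + 12.92 + 66 + -18.86 = 97.02

97.02


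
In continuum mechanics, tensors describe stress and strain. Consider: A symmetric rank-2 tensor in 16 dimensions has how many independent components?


A symmetric rank-2 tensor in d dimensions has d(d+1)/2 independent components.
d = 16
d(d+1)/2 = 16 * 17 / 2 = 272 / 2 = 136

136


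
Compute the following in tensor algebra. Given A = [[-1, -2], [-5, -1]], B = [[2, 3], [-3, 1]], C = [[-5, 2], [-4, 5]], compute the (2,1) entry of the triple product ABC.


(ABC)_{21} = sum_m (AB)_{2m} C_{m1}. First compute row 2 of AB.
(AB)_{21} = -5*2 + -1*-3 = -7
(AB)_{22} = -5*3 + -1*1 = -16
Now contract with column 1 of C:
(AB)_{21} * C_{11} = -7 * -5 = 35
(AB)_{22} * C_{21} = -16 * -4 = 64
(ABC)_{21} = 35 + 64 = 99

99


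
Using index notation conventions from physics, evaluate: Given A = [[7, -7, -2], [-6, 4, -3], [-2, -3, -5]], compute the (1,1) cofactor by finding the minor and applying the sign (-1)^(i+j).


To find cofactor C_{11}, delete row 1 and column 1.
The resulting 2x2 submatrix is: [[4, -3], [-3, -5]]
Minor M_{11} = 4*-5 - -3*-3
  = -20 - 9 = -29
Sign = (-1)^(1+1) = (-1)^2 = 1
Cofactor C_{11} = 1 * -29 = -29

-29


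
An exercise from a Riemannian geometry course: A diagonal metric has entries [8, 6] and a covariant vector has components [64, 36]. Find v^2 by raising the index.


To raise an index with a diagonal metric: v^i = v_i / g_{ii}.
For index 2: v_2 = 36, g_{22} = 6
v^2 = 36 / 6 = 6

6


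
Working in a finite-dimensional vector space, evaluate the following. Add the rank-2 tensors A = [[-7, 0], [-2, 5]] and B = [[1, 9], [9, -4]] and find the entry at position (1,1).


Tensor addition is component-wise: (A + B)_{ij} = A_{ij} + B_{ij}.
A_{11} = -7
B_{11} = 1
(A + B)_{11} = -7 + 1 = -6

-6


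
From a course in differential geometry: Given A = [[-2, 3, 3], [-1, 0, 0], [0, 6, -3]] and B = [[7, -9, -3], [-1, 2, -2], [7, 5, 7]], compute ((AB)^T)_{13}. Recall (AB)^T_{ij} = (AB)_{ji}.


(AB)^T_{ij} = (AB)_{ji} = sum_k A_{jk} B_{ki}.
For i=1, j=3 we need (AB)_{31}:
A_{31} * B_{11} = 0 * 7 = 0
A_{32} * B_{21} = 6 * -1 = -6
A_{33} * B_{31} = -3 * 7 = -21
Sum = 0 + -6 + -21 = -27

-27


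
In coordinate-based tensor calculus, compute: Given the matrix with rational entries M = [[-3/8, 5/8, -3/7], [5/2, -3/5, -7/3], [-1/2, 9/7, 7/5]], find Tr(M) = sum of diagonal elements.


The trace is the sum of diagonal entries.
Diagonal: M[1,1] = -3/8, M[2,2] = -3/5, M[3,3] = 7/5
Tr(M) = -3/8 + -3/5 + 7/5
Computing step by step:
After adding M[1,1]: -3/8
After adding M[2,2]: -39/40
After adding M[3,3]: 17/40
Tr(M) = 17/40

17/40


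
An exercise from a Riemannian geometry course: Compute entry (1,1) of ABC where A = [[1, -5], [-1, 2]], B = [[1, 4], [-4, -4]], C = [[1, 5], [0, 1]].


(ABC)_{11} = sum_m (AB)_{1m} C_{m1}. First compute row 1 of AB.
(AB)_{11} = 1*1 + -5*-4 = 21
(AB)_{12} = 1*4 + -5*-4 = 24
Now contract with column 1 of C:
(AB)_{11} * C_{11} = 21 * 1 = 21
(AB)_{12} * C_{21} = 24 * 0 = 0
(ABC)_{11} = 21 + 0 = 21

21


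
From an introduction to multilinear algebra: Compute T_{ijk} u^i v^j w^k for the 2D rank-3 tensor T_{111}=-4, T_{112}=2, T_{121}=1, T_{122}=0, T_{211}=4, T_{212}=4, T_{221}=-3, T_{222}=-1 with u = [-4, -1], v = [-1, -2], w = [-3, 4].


S = sum over i,j,k of T_{ijk} u_i v_j w_k. Expanding all 8 terms:
T_{111}*u_1*v_1*w_1 = -4*-4*-1*-3 = 48  (running total: 48)
T_{112}*u_1*v_1*w_2 = 2*-4*-1*4 = 32  (running total: 80)
T_{121}*u_1*v_2*w_1 = 1*-4*-2*-3 = -24  (running total: 56)
T_{122}*u_1*v_2*w_2 = 0*-4*-2*4 = 0  (running total: 56)
T_{211}*u_2*v_1*w_1 = 4*-1*-1*-3 = -12  (running total: 44)
T_{212}*u_2*v_1*w_2 = 4*-1*-1*4 = 16  (running total: 60)
T_{221}*u_2*v_2*w_1 = -3*-1*-2*-3 = 18  (running total: 78)
T_{222}*u_2*v_2*w_2 = -1*-1*-2*4 = -8  (running total: 70)
S = 70

70


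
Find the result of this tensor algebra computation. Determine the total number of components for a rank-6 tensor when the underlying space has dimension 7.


The number of components of a rank-r tensor in d dimensions is d^r.
Here d = 7 and r = 6.
7^6 = 117649

117649


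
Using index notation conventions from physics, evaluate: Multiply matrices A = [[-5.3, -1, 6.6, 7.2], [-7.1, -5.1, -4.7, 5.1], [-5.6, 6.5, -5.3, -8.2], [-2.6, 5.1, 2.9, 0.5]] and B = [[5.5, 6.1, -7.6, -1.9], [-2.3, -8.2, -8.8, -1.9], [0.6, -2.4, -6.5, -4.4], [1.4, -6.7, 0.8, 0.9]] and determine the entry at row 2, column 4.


(AB)_{ij} = sum_k A_{ik} B_{kj}.
For i=2, j=4:
A_{21} * B_{14} = -7.1 * -1.9 = 13.49
A_{22} * B_{24} = -5.1 * -1.9 = 9.69
A_{23} * B_{34} = -4.7 * -4.4 = 20.68
A_{24} * B_{44} = 5.1 * 0.9 = 4.59
Sum = 13.49 + 9.69 + 20.68 + 4.59 = 48.45

48.45


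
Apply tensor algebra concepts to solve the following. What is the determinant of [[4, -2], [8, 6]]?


For a 2x2 matrix [[a, b], [c, d]], det = a*d - b*c.
a = 4, b = -2, c = 8, d = 6
a*d = 4 * 6 = 24
b*c = -2 * 8 = -16
det = 24 - -16 = 40

40


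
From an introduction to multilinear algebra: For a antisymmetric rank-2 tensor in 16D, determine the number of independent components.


A antisymmetric rank-2 tensor in d dimensions has d(d-1)/2 independent components.
d = 16
d(d-1)/2 = 16 * 15 / 2 = 240 / 2 = 120

120


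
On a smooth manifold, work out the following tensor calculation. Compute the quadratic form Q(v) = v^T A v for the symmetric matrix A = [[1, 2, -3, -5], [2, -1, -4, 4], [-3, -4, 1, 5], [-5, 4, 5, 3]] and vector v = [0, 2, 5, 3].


First compute Av:
(Av)_1 = 1*0 + 2*2 + -3*5 + -5*3 = -26
(Av)_2 = 2*0 + -1*2 + -4*5 + 4*3 = -10
(Av)_3 = -3*0 + -4*2 + 1*5 + 5*3 = 12
(Av)_4 = -5*0 + 4*2 + 5*5 + 3*3 = 42
Av = [-26, -10, 12, 42]
Then v^T (Av) = 0*-26 + 2*-10 + 5*12 + 3*42
= 0 + -20 + 60 + 126 = 166

166


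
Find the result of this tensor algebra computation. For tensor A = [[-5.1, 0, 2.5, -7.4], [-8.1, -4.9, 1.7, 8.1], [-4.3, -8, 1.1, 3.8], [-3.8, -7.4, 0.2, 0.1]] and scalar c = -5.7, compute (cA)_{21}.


Scalar multiplication: (cA)_{ij} = c * A_{ij}.
c = -5.7
A_{21} = -8.1
(cA)_{21} = -5.7 * -8.1 = 46.17

46.17


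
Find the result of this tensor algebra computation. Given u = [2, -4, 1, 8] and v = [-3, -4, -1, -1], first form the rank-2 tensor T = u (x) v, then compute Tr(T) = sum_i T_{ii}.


The outer product gives T_{ij} = u_i v_j.
The trace (contraction) is Tr(T) = sum_i T_{ii} = sum_i u_i v_i.
Diagonal entries:
T_{11} = u_1 * v_1 = 2 * -3 = -6
T_{22} = u_2 * v_2 = -4 * -4 = 16
T_{33} = u_3 * v_3 = 1 * -1 = -1
T_{44} = u_4 * v_4 = 8 * -1 = -8
Tr(T) = -6 + 16 + -1 + -8 = 1

1


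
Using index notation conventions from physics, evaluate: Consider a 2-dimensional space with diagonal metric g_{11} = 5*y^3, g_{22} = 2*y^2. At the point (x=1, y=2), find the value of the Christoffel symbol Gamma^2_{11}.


For a diagonal metric, Gamma^k_{ij} = (1/2) g^{kk} (dg_{ik}/dx_j + dg_{jk}/dx_i - dg_{ij}/dx_k).
The metric is diagonal, so g_{ab} = 0 for a != b.
At the given point: g_{11} = 40, g_{22} = 8
g^{22} = 1/8
dg_{12}/dx_1 = 0 (off-diagonal)
dg_{12}/dx_1 = 0 (off-diagonal)
dg_{11}/dx_2 = dg_{11}/dx_2 = 60
Numerator = 0 + 0 - 60 = -60
Gamma^2_{11} = -60 / (2 * 8) = -15/4

-15/4


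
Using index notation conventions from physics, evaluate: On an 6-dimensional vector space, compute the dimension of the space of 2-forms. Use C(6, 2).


The dimension of the space of p-forms on an n-dimensional space is C(n, p).
n = 6, p = 2
C(6, 2) = 6! / (2! * 4!) = 15

15


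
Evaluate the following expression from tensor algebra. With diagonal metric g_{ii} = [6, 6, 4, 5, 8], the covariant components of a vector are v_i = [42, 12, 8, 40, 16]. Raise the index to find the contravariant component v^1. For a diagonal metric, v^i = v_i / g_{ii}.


To raise an index with a diagonal metric: v^i = v_i / g_{ii}.
For index 1: v_1 = 42, g_{11} = 6
v^1 = 42 / 6 = 7

7


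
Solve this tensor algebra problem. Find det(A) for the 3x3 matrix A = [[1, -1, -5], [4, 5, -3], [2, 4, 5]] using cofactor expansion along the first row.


Expanding along the first row, det(A) = a11*M_11 - a12*M_12 + a13*M_13, where M_1j is the (1,j) minor.
Minor M_11 = 5*5 - -3*4 = 37
Minor M_12 = 4*5 - -3*2 = 26
Minor M_13 = 4*4 - 5*2 = 6
det = 1*(37) - -1*(26) + -5*(6)
    = 37 - -26 + -30
    = 33

33


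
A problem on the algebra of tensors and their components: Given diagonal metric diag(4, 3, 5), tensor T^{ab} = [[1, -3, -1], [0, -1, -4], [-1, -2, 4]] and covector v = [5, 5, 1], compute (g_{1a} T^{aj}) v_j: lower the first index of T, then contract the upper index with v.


Step 1: lower the first index. For a diagonal metric, g_{ia} T^{aj} = g_{ii} T^{ij} (no sum on i).
g_{11} = 4
S_1{}^1 = 4 * T^{11} = 4 * 1 = 4
S_1{}^2 = 4 * T^{12} = 4 * -3 = -12
S_1{}^3 = 4 * T^{13} = 4 * -1 = -4
Step 2: contract S_1{}^j with v_j.
S_1{}^1 * v_1 = 4 * 5 = 20
S_1{}^2 * v_2 = -12 * 5 = -60
S_1{}^3 * v_3 = -4 * 1 = -4
Result = 20 + -60 + -4 = -44

-44


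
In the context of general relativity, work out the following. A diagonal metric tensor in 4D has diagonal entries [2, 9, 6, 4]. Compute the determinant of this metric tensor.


For a diagonal metric, the determinant is the product of diagonal entries.
Diagonal entries: 2, 9, 6, 4
det(g) = 2 * 9 * 6 * 4 = 432

432


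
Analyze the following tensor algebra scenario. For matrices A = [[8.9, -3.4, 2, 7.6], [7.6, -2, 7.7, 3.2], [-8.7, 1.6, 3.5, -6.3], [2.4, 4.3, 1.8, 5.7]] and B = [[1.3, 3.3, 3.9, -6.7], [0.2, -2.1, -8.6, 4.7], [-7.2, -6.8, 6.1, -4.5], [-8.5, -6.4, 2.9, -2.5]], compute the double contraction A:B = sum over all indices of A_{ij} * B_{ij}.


A:B = sum over all i,j of A_{ij} * B_{ij}.
Row 1: 8.9*1.3=11.57, -3.4*3.3=-11.22, 2*3.9=7.8, 7.6*-6.7=-50.92 => row sum = -42.77
Row 2: 7.6*0.2=1.52, -2*-2.1=4.2, 7.7*-8.6=-66.22, 3.2*4.7=15.04 => row sum = -45.46
Row 3: -8.7*-7.2=62.64, 1.6*-6.8=-10.88, 3.5*6.1=21.35, -6.3*-4.5=28.35 => row sum = 101.46
Row 4: 2.4*-8.5=-20.4, 4.3*-6.4=-27.52, 1.8*2.9=5.22, 5.7*-2.5=-14.25 => row sum = -56.95
Total = -42.77 + -45.46 + 101.46 + -56.95 = -43.72

-43.72


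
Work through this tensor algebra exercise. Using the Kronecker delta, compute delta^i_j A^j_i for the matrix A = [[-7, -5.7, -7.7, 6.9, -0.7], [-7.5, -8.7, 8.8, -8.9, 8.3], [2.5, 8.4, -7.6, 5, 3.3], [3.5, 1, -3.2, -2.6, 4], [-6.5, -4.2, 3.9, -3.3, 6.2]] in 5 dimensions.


The contraction (trace) of a rank-2 tensor is the sum of its diagonal elements.
Diagonal entries: A[1,1] = -7, A[2,2] = -8.7, A[3,3] = -7.6, A[4,4] = -2.6, A[5,5] = 6.2
Tr(A) = -7 + -8.7 + -7.6 + -2.6 + 6.2 = -19.7

-19.7


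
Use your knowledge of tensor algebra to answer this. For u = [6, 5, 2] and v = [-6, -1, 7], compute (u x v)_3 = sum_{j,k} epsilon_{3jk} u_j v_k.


(u x v)_3 = sum_{j,k} epsilon_{3jk} u_j v_k. Only permutations of (1,2,3) contribute; the two non-zero terms are:
eps_{312} u_1 v_2 = 1 * 6 * -1 = -6
eps_{321} u_2 v_1 = -1 * 5 * -6 = 30
(u x v)_3 = 24

24
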